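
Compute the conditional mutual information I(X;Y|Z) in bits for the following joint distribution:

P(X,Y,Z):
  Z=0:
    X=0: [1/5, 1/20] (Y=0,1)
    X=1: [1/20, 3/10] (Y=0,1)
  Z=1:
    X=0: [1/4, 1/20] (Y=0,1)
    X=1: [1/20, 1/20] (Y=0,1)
0.2299 bits

Conditional mutual information: I(X;Y|Z) = H(X|Z) + H(Y|Z) - H(X,Y|Z)

H(Z) = 0.9710
H(X,Z) = 1.8834 → H(X|Z) = 0.9124
H(Y,Z) = 1.8834 → H(Y|Z) = 0.9124
H(X,Y,Z) = 2.5660 → H(X,Y|Z) = 1.5950

I(X;Y|Z) = 0.9124 + 0.9124 - 1.5950 = 0.2299 bits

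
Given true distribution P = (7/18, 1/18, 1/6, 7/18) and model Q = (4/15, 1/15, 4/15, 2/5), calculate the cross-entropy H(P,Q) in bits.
1.7905 bits

Cross-entropy: H(P,Q) = -Σ p(x) log q(x)

Alternatively: H(P,Q) = H(P) + D_KL(P||Q)
H(P) = 1.7223 bits
D_KL(P||Q) = 0.0682 bits

H(P,Q) = 1.7223 + 0.0682 = 1.7905 bits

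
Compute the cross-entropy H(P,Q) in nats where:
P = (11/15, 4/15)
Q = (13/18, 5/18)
0.5802 nats

Cross-entropy: H(P,Q) = -Σ p(x) log q(x)

Alternatively: H(P,Q) = H(P) + D_KL(P||Q)
H(P) = 0.5799 nats
D_KL(P||Q) = 0.0003 nats

H(P,Q) = 0.5799 + 0.0003 = 0.5802 nats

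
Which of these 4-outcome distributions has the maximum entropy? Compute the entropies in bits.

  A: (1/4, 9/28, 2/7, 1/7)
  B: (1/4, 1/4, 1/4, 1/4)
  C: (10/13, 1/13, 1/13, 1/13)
B

For a discrete distribution over n outcomes, entropy is maximized by the uniform distribution.

Computing entropies:
H(A) = 1.9438 bits
H(B) = 2.0000 bits
H(C) = 1.1451 bits

The uniform distribution (where all probabilities equal 1/4) achieves the maximum entropy of log_2(4) = 2.0000 bits.

Distribution B has the highest entropy.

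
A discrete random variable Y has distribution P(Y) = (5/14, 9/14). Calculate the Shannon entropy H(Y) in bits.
0.9403 bits

Shannon entropy is H(X) = -Σ p(x) log p(x).

For P = (5/14, 9/14):
H = -5/14 × log_2(5/14) -9/14 × log_2(9/14)
H = 0.9403 bits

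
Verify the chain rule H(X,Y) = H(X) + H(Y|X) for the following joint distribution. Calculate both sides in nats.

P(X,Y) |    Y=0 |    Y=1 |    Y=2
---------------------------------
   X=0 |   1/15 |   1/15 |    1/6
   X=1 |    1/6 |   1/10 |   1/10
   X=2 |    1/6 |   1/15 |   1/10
H(X,Y) = 2.1283, H(X) = 1.0953, H(Y|X) = 1.0330 (all in nats)

Chain rule: H(X,Y) = H(X) + H(Y|X)

Left side — joint entropy directly:
H(X,Y) = -Σ p(x,y) log p(x,y) = 2.1283 nats

Right side — compute H(Y|X) from the conditional distributions:
P(X) = (3/10, 11/30, 1/3), so H(X) = 1.0953 nats
H(Y|X) = Σ_x P(X=x) · H(Y|X=x):
  P(Y|X=0) = (2/9, 2/9, 5/9), H(Y|X=0) = 0.9950, weight P(X=0) = 3/10
  P(Y|X=1) = (5/11, 3/11, 3/11), H(Y|X=1) = 1.0671, weight P(X=1) = 11/30
  P(Y|X=2) = (1/2, 1/5, 3/10), H(Y|X=2) = 1.0297, weight P(X=2) = 1/3
H(Y|X) = 1.0330 nats

H(X) + H(Y|X) = 1.0953 + 1.0330 = 2.1283 nats

Both sides equal 2.1283 nats. ✓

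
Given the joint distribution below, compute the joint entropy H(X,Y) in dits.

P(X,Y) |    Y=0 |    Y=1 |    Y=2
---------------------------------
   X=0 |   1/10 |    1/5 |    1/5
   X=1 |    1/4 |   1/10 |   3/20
0.7537 dits

Joint entropy is H(X,Y) = -Σ_{x,y} p(x,y) log p(x,y).

Summing over all non-zero entries:
H(X,Y) = -[1/10·log_10(1/10) + 1/5·log_10(1/5) + 1/5·log_10(1/5) + 1/4·log_10(1/4) + 1/10·log_10(1/10) + 3/20·log_10(3/20)]
H(X,Y) = 0.7537 dits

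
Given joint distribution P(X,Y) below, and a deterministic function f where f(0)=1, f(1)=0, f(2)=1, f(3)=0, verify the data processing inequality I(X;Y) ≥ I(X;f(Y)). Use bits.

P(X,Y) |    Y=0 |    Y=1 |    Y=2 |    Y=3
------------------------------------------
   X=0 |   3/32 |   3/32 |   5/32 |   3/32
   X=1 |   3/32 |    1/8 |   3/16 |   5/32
I(X;Y) = 0.0054, I(X;f(Y)) = 0.0036, inequality holds: 0.0054 ≥ 0.0036

Data Processing Inequality: For any Markov chain X → Y → Z, we have I(X;Y) ≥ I(X;Z).

Here Z = f(Y) is a deterministic function of Y, forming X → Y → Z.

Original I(X;Y) = 0.0054 bits

After applying f:
P(X,Z) where Z=f(Y):
- P(X,Z=0) = P(X,Y=1) + P(X,Y=3)
- P(X,Z=1) = P(X,Y=0) + P(X,Y=2)

I(X;Z) = I(X;f(Y)) = 0.0036 bits

Verification: 0.0054 ≥ 0.0036 ✓

Information cannot be created by processing; the function f can only lose information about X.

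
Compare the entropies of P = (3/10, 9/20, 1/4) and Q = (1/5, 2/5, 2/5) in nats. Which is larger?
P

Computing entropies in nats:
H(P) = 1.0671
H(Q) = 1.0549

Distribution P has higher entropy.

Intuition: The distribution closer to uniform (more spread out) has higher entropy.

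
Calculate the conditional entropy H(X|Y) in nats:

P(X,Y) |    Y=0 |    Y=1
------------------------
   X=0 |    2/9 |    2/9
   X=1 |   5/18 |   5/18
0.6870 nats

Using the chain rule: H(X|Y) = H(X,Y) - H(Y)

First, compute H(X,Y) = 1.3801 nats

Marginal P(Y) = (1/2, 1/2)
H(Y) = 0.6931 nats

H(X|Y) = H(X,Y) - H(Y) = 1.3801 - 0.6931 = 0.6870 nats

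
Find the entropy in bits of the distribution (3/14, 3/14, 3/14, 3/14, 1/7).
2.3060 bits

Shannon entropy is H(X) = -Σ p(x) log p(x).

For P = (3/14, 3/14, 3/14, 3/14, 1/7):
H = -3/14 × log_2(3/14) -3/14 × log_2(3/14) -3/14 × log_2(3/14) -3/14 × log_2(3/14) -1/7 × log_2(1/7)
H = 2.3060 bits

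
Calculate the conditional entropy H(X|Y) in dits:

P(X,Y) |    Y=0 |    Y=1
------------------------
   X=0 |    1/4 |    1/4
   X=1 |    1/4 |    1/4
0.3010 dits

Using the chain rule: H(X|Y) = H(X,Y) - H(Y)

First, compute H(X,Y) = 0.6021 dits

Marginal P(Y) = (1/2, 1/2)
H(Y) = 0.3010 dits

H(X|Y) = H(X,Y) - H(Y) = 0.6021 - 0.3010 = 0.3010 dits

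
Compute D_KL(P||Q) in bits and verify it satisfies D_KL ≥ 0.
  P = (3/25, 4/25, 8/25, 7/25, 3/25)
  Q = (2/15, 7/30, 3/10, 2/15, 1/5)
0.1357 bits

KL divergence satisfies the Gibbs inequality: D_KL(P||Q) ≥ 0 for all distributions P, Q.

D_KL(P||Q) = Σ p(x) log(p(x)/q(x))
Term by term:
  x=0: 3/25 × log_2[(3/25)/(2/15)] = -0.0182
  x=1: 4/25 × log_2[(4/25)/(7/30)] = -0.0871
  x=2: 8/25 × log_2[(8/25)/(3/10)] = 0.0298
  x=3: 7/25 × log_2[(7/25)/(2/15)] = 0.2997
  x=4: 3/25 × log_2[(3/25)/(1/5)] = -0.0884
D_KL(P||Q) = 0.1357 bits

D_KL(P||Q) = 0.1357 ≥ 0 ✓

This non-negativity is a fundamental property: relative entropy cannot be negative because it measures how different Q is from P.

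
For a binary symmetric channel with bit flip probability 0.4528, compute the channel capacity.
0.0064 bits

For a binary symmetric channel (BSC) with error probability p:
Capacity C = 1 - H(p) bits per symbol

where H(p) = -p log₂(p) - (1-p) log₂(1-p) is the binary entropy function.

H(0.4528) = 0.9936 bits
C = 1 - 0.9936 = 0.0064 bits per symbol

This means we can reliably transmit up to 0.0064 bits of information per channel use.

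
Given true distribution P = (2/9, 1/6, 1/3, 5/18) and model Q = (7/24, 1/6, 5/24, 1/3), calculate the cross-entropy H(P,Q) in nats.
1.4005 nats

Cross-entropy: H(P,Q) = -Σ p(x) log q(x)

Alternatively: H(P,Q) = H(P) + D_KL(P||Q)
H(P) = 1.3549 nats
D_KL(P||Q) = 0.0456 nats

H(P,Q) = 1.3549 + 0.0456 = 1.4005 nats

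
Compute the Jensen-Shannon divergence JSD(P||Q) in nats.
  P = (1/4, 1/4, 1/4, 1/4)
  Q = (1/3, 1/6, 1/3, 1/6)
0.0144 nats

Jensen-Shannon divergence is:
JSD(P||Q) = 0.5 × D_KL(P||M) + 0.5 × D_KL(Q||M)
where M = 0.5 × (P + Q) is the mixture distribution.

M = 0.5 × (1/4, 1/4, 1/4, 1/4) + 0.5 × (1/3, 1/6, 1/3, 1/6) = (7/24, 5/24, 7/24, 5/24)

D_KL(P||M) = 0.0141 nats
D_KL(Q||M) = 0.0146 nats

JSD(P||Q) = 0.5 × 0.0141 + 0.5 × 0.0146 = 0.0144 nats

Unlike KL divergence, JSD is symmetric and bounded: 0 ≤ JSD ≤ log(2).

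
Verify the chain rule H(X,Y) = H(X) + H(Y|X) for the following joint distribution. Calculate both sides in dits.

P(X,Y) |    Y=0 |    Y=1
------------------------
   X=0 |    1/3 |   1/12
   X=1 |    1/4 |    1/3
H(X,Y) = 0.5585, H(X) = 0.2950, H(Y|X) = 0.2636 (all in dits)

Chain rule: H(X,Y) = H(X) + H(Y|X)

Left side — joint entropy directly:
H(X,Y) = -Σ p(x,y) log p(x,y) = 0.5585 dits

Right side — compute H(Y|X) from the conditional distributions:
P(X) = (5/12, 7/12), so H(X) = 0.2950 dits
H(Y|X) = Σ_x P(X=x) · H(Y|X=x):
  P(Y|X=0) = (4/5, 1/5), H(Y|X=0) = 0.2173, weight P(X=0) = 5/12
  P(Y|X=1) = (3/7, 4/7), H(Y|X=1) = 0.2966, weight P(X=1) = 7/12
H(Y|X) = 0.2636 dits

H(X) + H(Y|X) = 0.2950 + 0.2636 = 0.5585 dits

Both sides equal 0.5585 dits. ✓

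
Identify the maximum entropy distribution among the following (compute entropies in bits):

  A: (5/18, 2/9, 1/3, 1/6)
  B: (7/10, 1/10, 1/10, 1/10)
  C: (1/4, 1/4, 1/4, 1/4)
C

For a discrete distribution over n outcomes, entropy is maximized by the uniform distribution.

Computing entropies:
H(A) = 1.9547 bits
H(B) = 1.3568 bits
H(C) = 2.0000 bits

The uniform distribution (where all probabilities equal 1/4) achieves the maximum entropy of log_2(4) = 2.0000 bits.

Distribution C has the highest entropy.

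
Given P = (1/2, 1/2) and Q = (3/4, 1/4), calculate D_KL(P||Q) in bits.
0.2075 bits

KL divergence: D_KL(P||Q) = Σ p(x) log(p(x)/q(x))

Computing term by term:
  x=0: 1/2 × log_2[(1/2)/(3/4)] = 1/2 × -0.5850 = -0.2925
  x=1: 1/2 × log_2[(1/2)/(1/4)] = 1/2 × 1.0000 = 0.5000

D_KL(P||Q) = 0.2075 bits

Note: KL divergence is always non-negative and equals 0 iff P = Q.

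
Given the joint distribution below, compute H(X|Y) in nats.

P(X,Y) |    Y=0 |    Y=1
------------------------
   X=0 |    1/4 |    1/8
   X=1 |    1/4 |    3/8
0.6277 nats

Using the chain rule: H(X|Y) = H(X,Y) - H(Y)

First, compute H(X,Y) = 1.3209 nats

Marginal P(Y) = (1/2, 1/2)
H(Y) = 0.6931 nats

H(X|Y) = H(X,Y) - H(Y) = 1.3209 - 0.6931 = 0.6277 nats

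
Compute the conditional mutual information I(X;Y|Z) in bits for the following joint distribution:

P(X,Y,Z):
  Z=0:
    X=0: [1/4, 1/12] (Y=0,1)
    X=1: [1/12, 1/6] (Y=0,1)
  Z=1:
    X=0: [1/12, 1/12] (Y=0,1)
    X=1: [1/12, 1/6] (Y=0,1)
0.0830 bits

Conditional mutual information: I(X;Y|Z) = H(X|Z) + H(Y|Z) - H(X,Y|Z)

H(Z) = 0.9799
H(X,Z) = 1.9591 → H(X|Z) = 0.9793
H(Y,Z) = 1.9591 → H(Y|Z) = 0.9793
H(X,Y,Z) = 2.8554 → H(X,Y|Z) = 1.8755

I(X;Y|Z) = 0.9793 + 0.9793 - 1.8755 = 0.0830 bits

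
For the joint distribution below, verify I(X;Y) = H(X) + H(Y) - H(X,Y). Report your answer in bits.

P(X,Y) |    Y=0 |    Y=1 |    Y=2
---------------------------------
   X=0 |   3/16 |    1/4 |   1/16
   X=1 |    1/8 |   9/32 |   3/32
I(X;Y) = 0.0149 bits

Mutual information has multiple equivalent forms:
- I(X;Y) = H(X) - H(X|Y)
- I(X;Y) = H(Y) - H(Y|X)
- I(X;Y) = H(X) + H(Y) - H(X,Y)

Computing all quantities:
H(X) = 1.0000, H(Y) = 1.4276, H(X,Y) = 2.4127
H(X|Y) = 0.9851, H(Y|X) = 1.4127

Verification:
H(X) - H(X|Y) = 1.0000 - 0.9851 = 0.0149
H(Y) - H(Y|X) = 1.4276 - 1.4127 = 0.0149
H(X) + H(Y) - H(X,Y) = 1.0000 + 1.4276 - 2.4127 = 0.0149

All forms give I(X;Y) = 0.0149 bits. ✓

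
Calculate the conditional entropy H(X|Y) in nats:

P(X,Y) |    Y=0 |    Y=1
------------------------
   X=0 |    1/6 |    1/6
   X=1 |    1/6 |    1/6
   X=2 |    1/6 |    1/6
1.0986 nats

Using the chain rule: H(X|Y) = H(X,Y) - H(Y)

First, compute H(X,Y) = 1.7918 nats

Marginal P(Y) = (1/2, 1/2)
H(Y) = 0.6931 nats

H(X|Y) = H(X,Y) - H(Y) = 1.7918 - 0.6931 = 1.0986 nats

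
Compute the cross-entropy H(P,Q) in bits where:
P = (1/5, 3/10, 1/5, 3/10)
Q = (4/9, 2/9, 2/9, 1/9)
2.2699 bits

Cross-entropy: H(P,Q) = -Σ p(x) log q(x)

Alternatively: H(P,Q) = H(P) + D_KL(P||Q)
H(P) = 1.9710 bits
D_KL(P||Q) = 0.2990 bits

H(P,Q) = 1.9710 + 0.2990 = 2.2699 bits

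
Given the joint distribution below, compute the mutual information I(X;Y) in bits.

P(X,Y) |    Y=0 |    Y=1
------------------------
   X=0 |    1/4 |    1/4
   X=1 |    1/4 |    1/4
0.0000 bits

Mutual information: I(X;Y) = H(X) + H(Y) - H(X,Y)

Marginals:
P(X) = (1/2, 1/2), H(X) = 1.0000 bits
P(Y) = (1/2, 1/2), H(Y) = 1.0000 bits

Joint entropy: H(X,Y) = 2.0000 bits

I(X;Y) = 1.0000 + 1.0000 - 2.0000 = 0.0000 bits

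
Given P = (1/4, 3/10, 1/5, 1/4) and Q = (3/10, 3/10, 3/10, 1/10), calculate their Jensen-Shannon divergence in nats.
0.0228 nats

Jensen-Shannon divergence is:
JSD(P||Q) = 0.5 × D_KL(P||M) + 0.5 × D_KL(Q||M)
where M = 0.5 × (P + Q) is the mixture distribution.

M = 0.5 × (1/4, 3/10, 1/5, 1/4) + 0.5 × (3/10, 3/10, 3/10, 1/10) = (11/40, 3/10, 1/4, 7/40)

D_KL(P||M) = 0.0207 nats
D_KL(Q||M) = 0.0248 nats

JSD(P||Q) = 0.5 × 0.0207 + 0.5 × 0.0248 = 0.0228 nats

Unlike KL divergence, JSD is symmetric and bounded: 0 ≤ JSD ≤ log(2).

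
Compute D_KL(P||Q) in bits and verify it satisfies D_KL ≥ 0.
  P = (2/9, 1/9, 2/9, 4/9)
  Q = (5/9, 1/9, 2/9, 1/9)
0.5951 bits

KL divergence satisfies the Gibbs inequality: D_KL(P||Q) ≥ 0 for all distributions P, Q.

D_KL(P||Q) = Σ p(x) log(p(x)/q(x))
Term by term:
  x=0: 2/9 × log_2[(2/9)/(5/9)] = -0.2938
  x=1: 1/9 × log_2[(1/9)/(1/9)] = 0.0000
  x=2: 2/9 × log_2[(2/9)/(2/9)] = 0.0000
  x=3: 4/9 × log_2[(4/9)/(1/9)] = 0.8889
D_KL(P||Q) = 0.5951 bits

D_KL(P||Q) = 0.5951 ≥ 0 ✓

This non-negativity is a fundamental property: relative entropy cannot be negative because it measures how different Q is from P.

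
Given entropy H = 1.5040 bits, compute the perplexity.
2.8363

Perplexity is 2^H (or exp(H) for natural log).

H = 1.5040 bits
Perplexity = 2^1.5040 = 2.8363

Interpretation: The model's uncertainty is equivalent to choosing uniformly among 2.8 options.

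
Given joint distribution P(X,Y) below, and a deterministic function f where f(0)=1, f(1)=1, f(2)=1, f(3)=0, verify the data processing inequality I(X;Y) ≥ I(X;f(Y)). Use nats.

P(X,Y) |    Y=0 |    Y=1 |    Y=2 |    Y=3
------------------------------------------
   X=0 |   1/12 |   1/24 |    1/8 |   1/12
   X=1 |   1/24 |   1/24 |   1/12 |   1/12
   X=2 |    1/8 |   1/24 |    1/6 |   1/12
I(X;Y) = 0.0149, I(X;f(Y)) = 0.0073, inequality holds: 0.0149 ≥ 0.0073

Data Processing Inequality: For any Markov chain X → Y → Z, we have I(X;Y) ≥ I(X;Z).

Here Z = f(Y) is a deterministic function of Y, forming X → Y → Z.

Original I(X;Y) = 0.0149 nats

After applying f:
P(X,Z) where Z=f(Y):
- P(X,Z=0) = P(X,Y=3)
- P(X,Z=1) = P(X,Y=0) + P(X,Y=1) + P(X,Y=2)

I(X;Z) = I(X;f(Y)) = 0.0073 nats

Verification: 0.0149 ≥ 0.0073 ✓

Information cannot be created by processing; the function f can only lose information about X.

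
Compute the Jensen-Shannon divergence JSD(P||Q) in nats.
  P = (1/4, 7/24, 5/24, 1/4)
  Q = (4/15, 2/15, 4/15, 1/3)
0.0200 nats

Jensen-Shannon divergence is:
JSD(P||Q) = 0.5 × D_KL(P||M) + 0.5 × D_KL(Q||M)
where M = 0.5 × (P + Q) is the mixture distribution.

M = 0.5 × (1/4, 7/24, 5/24, 1/4) + 0.5 × (4/15, 2/15, 4/15, 1/3) = (0.258333, 0.2125, 0.2375, 7/24)

D_KL(P||M) = 0.0183 nats
D_KL(Q||M) = 0.0217 nats

JSD(P||Q) = 0.5 × 0.0183 + 0.5 × 0.0217 = 0.0200 nats

Unlike KL divergence, JSD is symmetric and bounded: 0 ≤ JSD ≤ log(2).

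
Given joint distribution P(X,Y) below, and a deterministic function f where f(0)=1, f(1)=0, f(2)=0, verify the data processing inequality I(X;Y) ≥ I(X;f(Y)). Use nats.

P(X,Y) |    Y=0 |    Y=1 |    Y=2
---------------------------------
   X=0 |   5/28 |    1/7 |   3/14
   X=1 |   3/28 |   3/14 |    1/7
I(X;Y) = 0.0209, I(X;f(Y)) = 0.0065, inequality holds: 0.0209 ≥ 0.0065

Data Processing Inequality: For any Markov chain X → Y → Z, we have I(X;Y) ≥ I(X;Z).

Here Z = f(Y) is a deterministic function of Y, forming X → Y → Z.

Original I(X;Y) = 0.0209 nats

After applying f:
P(X,Z) where Z=f(Y):
- P(X,Z=0) = P(X,Y=1) + P(X,Y=2)
- P(X,Z=1) = P(X,Y=0)

I(X;Z) = I(X;f(Y)) = 0.0065 nats

Verification: 0.0209 ≥ 0.0065 ✓

Information cannot be created by processing; the function f can only lose information about X.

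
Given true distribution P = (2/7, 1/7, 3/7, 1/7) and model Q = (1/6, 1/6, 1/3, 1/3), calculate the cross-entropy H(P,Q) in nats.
1.3957 nats

Cross-entropy: H(P,Q) = -Σ p(x) log q(x)

Alternatively: H(P,Q) = H(P) + D_KL(P||Q)
H(P) = 1.2770 nats
D_KL(P||Q) = 0.1186 nats

H(P,Q) = 1.2770 + 0.1186 = 1.3957 nats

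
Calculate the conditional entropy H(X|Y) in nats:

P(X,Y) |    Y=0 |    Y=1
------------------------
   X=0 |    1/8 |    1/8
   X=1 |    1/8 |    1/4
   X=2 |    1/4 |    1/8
1.0397 nats

Using the chain rule: H(X|Y) = H(X,Y) - H(Y)

First, compute H(X,Y) = 1.7329 nats

Marginal P(Y) = (1/2, 1/2)
H(Y) = 0.6931 nats

H(X|Y) = H(X,Y) - H(Y) = 1.7329 - 0.6931 = 1.0397 nats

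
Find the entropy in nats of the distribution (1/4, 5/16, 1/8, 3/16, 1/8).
1.5438 nats

Shannon entropy is H(X) = -Σ p(x) log p(x).

For P = (1/4, 5/16, 1/8, 3/16, 1/8):
H = -1/4 × log_e(1/4) -5/16 × log_e(5/16) -1/8 × log_e(1/8) -3/16 × log_e(3/16) -1/8 × log_e(1/8)
H = 1.5438 nats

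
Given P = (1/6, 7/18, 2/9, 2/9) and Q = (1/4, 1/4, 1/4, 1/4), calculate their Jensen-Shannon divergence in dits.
0.0055 dits

Jensen-Shannon divergence is:
JSD(P||Q) = 0.5 × D_KL(P||M) + 0.5 × D_KL(Q||M)
where M = 0.5 × (P + Q) is the mixture distribution.

M = 0.5 × (1/6, 7/18, 2/9, 2/9) + 0.5 × (1/4, 1/4, 1/4, 1/4) = (5/24, 0.319444, 0.236111, 0.236111)

D_KL(P||M) = 0.0054 dits
D_KL(Q||M) = 0.0056 dits

JSD(P||Q) = 0.5 × 0.0054 + 0.5 × 0.0056 = 0.0055 dits

Unlike KL divergence, JSD is symmetric and bounded: 0 ≤ JSD ≤ log(2).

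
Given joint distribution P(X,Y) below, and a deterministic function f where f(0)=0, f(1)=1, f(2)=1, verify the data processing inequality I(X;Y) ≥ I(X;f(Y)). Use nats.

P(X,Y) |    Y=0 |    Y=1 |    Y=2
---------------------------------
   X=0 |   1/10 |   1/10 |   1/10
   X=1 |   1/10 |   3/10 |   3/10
I(X;Y) = 0.0224, I(X;f(Y)) = 0.0224, inequality holds: 0.0224 ≥ 0.0224

Data Processing Inequality: For any Markov chain X → Y → Z, we have I(X;Y) ≥ I(X;Z).

Here Z = f(Y) is a deterministic function of Y, forming X → Y → Z.

Original I(X;Y) = 0.0224 nats

After applying f:
P(X,Z) where Z=f(Y):
- P(X,Z=0) = P(X,Y=0)
- P(X,Z=1) = P(X,Y=1) + P(X,Y=2)

I(X;Z) = I(X;f(Y)) = 0.0224 nats

Verification: 0.0224 ≥ 0.0224 ✓

Information cannot be created by processing; the function f can only lose information about X.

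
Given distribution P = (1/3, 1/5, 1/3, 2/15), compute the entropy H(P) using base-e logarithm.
1.3229 nats

Shannon entropy is H(X) = -Σ p(x) log p(x).

For P = (1/3, 1/5, 1/3, 2/15):
H = -1/3 × log_e(1/3) -1/5 × log_e(1/5) -1/3 × log_e(1/3) -2/15 × log_e(2/15)
H = 1.3229 nats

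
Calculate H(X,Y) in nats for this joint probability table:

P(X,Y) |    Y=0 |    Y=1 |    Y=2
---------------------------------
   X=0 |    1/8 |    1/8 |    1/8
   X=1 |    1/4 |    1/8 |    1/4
1.7329 nats

Joint entropy is H(X,Y) = -Σ_{x,y} p(x,y) log p(x,y).

Summing over all non-zero entries:
H(X,Y) = -[1/8·log_e(1/8) + 1/8·log_e(1/8) + 1/8·log_e(1/8) + 1/4·log_e(1/4) + 1/8·log_e(1/8) + 1/4·log_e(1/4)]
H(X,Y) = 1.7329 nats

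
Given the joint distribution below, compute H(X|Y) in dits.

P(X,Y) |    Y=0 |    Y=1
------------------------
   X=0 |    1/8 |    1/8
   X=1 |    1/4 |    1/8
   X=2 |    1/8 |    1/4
0.4515 dits

Using the chain rule: H(X|Y) = H(X,Y) - H(Y)

First, compute H(X,Y) = 0.7526 dits

Marginal P(Y) = (1/2, 1/2)
H(Y) = 0.3010 dits

H(X|Y) = H(X,Y) - H(Y) = 0.7526 - 0.3010 = 0.4515 dits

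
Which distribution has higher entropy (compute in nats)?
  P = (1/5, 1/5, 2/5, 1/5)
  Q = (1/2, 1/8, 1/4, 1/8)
P

Computing entropies in nats:
H(P) = 1.3322
H(Q) = 1.2130

Distribution P has higher entropy.

Intuition: The distribution closer to uniform (more spread out) has higher entropy.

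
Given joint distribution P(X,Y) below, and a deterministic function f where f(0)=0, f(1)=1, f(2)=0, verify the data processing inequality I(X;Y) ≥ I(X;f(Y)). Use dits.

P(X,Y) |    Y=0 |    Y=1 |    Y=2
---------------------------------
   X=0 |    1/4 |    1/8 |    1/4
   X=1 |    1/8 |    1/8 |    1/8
I(X;Y) = 0.0047, I(X;f(Y)) = 0.0047, inequality holds: 0.0047 ≥ 0.0047

Data Processing Inequality: For any Markov chain X → Y → Z, we have I(X;Y) ≥ I(X;Z).

Here Z = f(Y) is a deterministic function of Y, forming X → Y → Z.

Original I(X;Y) = 0.0047 dits

After applying f:
P(X,Z) where Z=f(Y):
- P(X,Z=0) = P(X,Y=0) + P(X,Y=2)
- P(X,Z=1) = P(X,Y=1)

I(X;Z) = I(X;f(Y)) = 0.0047 dits

Verification: 0.0047 ≥ 0.0047 ✓

Information cannot be created by processing; the function f can only lose information about X.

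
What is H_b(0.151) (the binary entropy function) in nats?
0.4244 nats

The binary entropy function is:
H(p) = -p log(p) - (1-p) log(1-p)

H(0.151) = -0.151 × log_e(0.151) - 0.849 × log_e(0.849)
H(0.151) = 0.4244 nats

Note: Binary entropy is maximized at p=0.5 (H=1 bit) and minimized at p=0 or p=1 (H=0).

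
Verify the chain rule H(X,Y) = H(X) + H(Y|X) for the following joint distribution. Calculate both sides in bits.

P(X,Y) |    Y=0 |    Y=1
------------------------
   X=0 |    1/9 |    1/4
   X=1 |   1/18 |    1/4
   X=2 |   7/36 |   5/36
H(X,Y) = 2.4388, H(X) = 1.5816, H(Y|X) = 0.8572 (all in bits)

Chain rule: H(X,Y) = H(X) + H(Y|X)

Left side — joint entropy directly:
H(X,Y) = -Σ p(x,y) log p(x,y) = 2.4388 bits

Right side — compute H(Y|X) from the conditional distributions:
P(X) = (13/36, 11/36, 1/3), so H(X) = 1.5816 bits
H(Y|X) = Σ_x P(X=x) · H(Y|X=x):
  P(Y|X=0) = (4/13, 9/13), H(Y|X=0) = 0.8905, weight P(X=0) = 13/36
  P(Y|X=1) = (2/11, 9/11), H(Y|X=1) = 0.6840, weight P(X=1) = 11/36
  P(Y|X=2) = (7/12, 5/12), H(Y|X=2) = 0.9799, weight P(X=2) = 1/3
H(Y|X) = 0.8572 bits

H(X) + H(Y|X) = 1.5816 + 0.8572 = 2.4388 bits

Both sides equal 2.4388 bits. ✓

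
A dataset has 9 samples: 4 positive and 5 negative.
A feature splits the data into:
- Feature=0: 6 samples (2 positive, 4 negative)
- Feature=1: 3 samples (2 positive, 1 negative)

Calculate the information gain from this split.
0.0728 bits

Information Gain = H(Y) - H(Y|Feature)

Before split:
P(positive) = 4/9 = 0.4444
H(Y) = 0.9911 bits

After split:
Feature=0: H = 0.9183 bits (weight = 6/9)
Feature=1: H = 0.9183 bits (weight = 3/9)
H(Y|Feature) = (6/9)×0.9183 + (3/9)×0.9183 = 0.9183 bits

Information Gain = 0.9911 - 0.9183 = 0.0728 bits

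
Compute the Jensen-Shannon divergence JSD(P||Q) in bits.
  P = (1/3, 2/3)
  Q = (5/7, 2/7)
0.1077 bits

Jensen-Shannon divergence is:
JSD(P||Q) = 0.5 × D_KL(P||M) + 0.5 × D_KL(Q||M)
where M = 0.5 × (P + Q) is the mixture distribution.

M = 0.5 × (1/3, 2/3) + 0.5 × (5/7, 2/7) = (11/21, 10/21)

D_KL(P||M) = 0.1063 bits
D_KL(Q||M) = 0.1091 bits

JSD(P||Q) = 0.5 × 0.1063 + 0.5 × 0.1091 = 0.1077 bits

Unlike KL divergence, JSD is symmetric and bounded: 0 ≤ JSD ≤ log(2).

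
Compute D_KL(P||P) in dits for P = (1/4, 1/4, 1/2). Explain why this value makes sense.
0.0000 dits

KL divergence satisfies the Gibbs inequality: D_KL(P||Q) ≥ 0 for all distributions P, Q.

D_KL(P||Q) = Σ p(x) log(p(x)/q(x))
Each term is p(x) × log_10(p(x)/p(x)) = p(x) × log_10(1) = 0, so the sum is 0.
D_KL(P||Q) = 0.0000 dits

When P = Q, the KL divergence is exactly 0, as there is no 'divergence' between identical distributions.

This non-negativity is a fundamental property: relative entropy cannot be negative because it measures how different Q is from P.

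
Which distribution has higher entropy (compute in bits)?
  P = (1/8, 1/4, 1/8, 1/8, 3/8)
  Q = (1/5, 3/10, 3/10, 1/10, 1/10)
Q

Computing entropies in bits:
H(P) = 2.1556
H(Q) = 2.1710

Distribution Q has higher entropy.

Intuition: The distribution closer to uniform (more spread out) has higher entropy.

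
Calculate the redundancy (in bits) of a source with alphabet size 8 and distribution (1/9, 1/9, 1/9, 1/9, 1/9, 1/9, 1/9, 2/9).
0.0523 bits

Redundancy measures how far a source is from maximum entropy:
R = H_max - H(X)

Maximum entropy for 8 symbols: H_max = log_2(8) = 3.0000 bits
Actual entropy: H(X) = 2.9477 bits
Redundancy: R = 3.0000 - 2.9477 = 0.0523 bits

This redundancy represents potential for compression: the source could be compressed by 0.0523 bits per symbol.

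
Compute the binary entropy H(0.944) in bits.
0.3114 bits

The binary entropy function is:
H(p) = -p log(p) - (1-p) log(1-p)

H(0.944) = -0.944 × log_2(0.944) - 0.056 × log_2(0.056)
H(0.944) = 0.3114 bits

Note: Binary entropy is maximized at p=0.5 (H=1 bit) and minimized at p=0 or p=1 (H=0).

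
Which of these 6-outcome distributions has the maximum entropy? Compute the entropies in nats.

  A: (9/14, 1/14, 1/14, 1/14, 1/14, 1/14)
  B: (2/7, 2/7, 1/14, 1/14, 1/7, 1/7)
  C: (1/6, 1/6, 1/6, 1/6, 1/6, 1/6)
C

For a discrete distribution over n outcomes, entropy is maximized by the uniform distribution.

Computing entropies:
H(A) = 1.2266 nats
H(B) = 1.6488 nats
H(C) = 1.7918 nats

The uniform distribution (where all probabilities equal 1/6) achieves the maximum entropy of log_e(6) = 1.7918 nats.

Distribution C has the highest entropy.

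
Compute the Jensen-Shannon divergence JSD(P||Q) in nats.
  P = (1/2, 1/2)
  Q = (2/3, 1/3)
0.0144 nats

Jensen-Shannon divergence is:
JSD(P||Q) = 0.5 × D_KL(P||M) + 0.5 × D_KL(Q||M)
where M = 0.5 × (P + Q) is the mixture distribution.

M = 0.5 × (1/2, 1/2) + 0.5 × (2/3, 1/3) = (7/12, 5/12)

D_KL(P||M) = 0.0141 nats
D_KL(Q||M) = 0.0146 nats

JSD(P||Q) = 0.5 × 0.0141 + 0.5 × 0.0146 = 0.0144 nats

Unlike KL divergence, JSD is symmetric and bounded: 0 ≤ JSD ≤ log(2).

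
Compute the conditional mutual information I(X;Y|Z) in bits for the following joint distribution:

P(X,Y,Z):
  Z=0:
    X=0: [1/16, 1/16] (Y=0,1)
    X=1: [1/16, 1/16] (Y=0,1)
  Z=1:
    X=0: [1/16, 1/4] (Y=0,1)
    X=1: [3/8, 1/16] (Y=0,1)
0.2504 bits

Conditional mutual information: I(X;Y|Z) = H(X|Z) + H(Y|Z) - H(X,Y|Z)

H(Z) = 0.8113
H(X,Z) = 1.7962 → H(X|Z) = 0.9849
H(Y,Z) = 1.7962 → H(Y|Z) = 0.9849
H(X,Y,Z) = 2.5306 → H(X,Y|Z) = 1.7194

I(X;Y|Z) = 0.9849 + 0.9849 - 1.7194 = 0.2504 bits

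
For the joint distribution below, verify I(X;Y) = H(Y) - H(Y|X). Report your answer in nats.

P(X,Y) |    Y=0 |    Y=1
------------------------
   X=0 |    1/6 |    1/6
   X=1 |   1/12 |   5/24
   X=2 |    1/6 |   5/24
I(X;Y) = 0.0160 nats

Mutual information has multiple equivalent forms:
- I(X;Y) = H(X) - H(X|Y)
- I(X;Y) = H(Y) - H(Y|X)
- I(X;Y) = H(X) + H(Y) - H(X,Y)

Computing all quantities:
H(X) = 1.0934, H(Y) = 0.6792, H(X,Y) = 1.7565
H(X|Y) = 1.0774, H(Y|X) = 0.6632

Verification:
H(X) - H(X|Y) = 1.0934 - 1.0774 = 0.0160
H(Y) - H(Y|X) = 0.6792 - 0.6632 = 0.0160
H(X) + H(Y) - H(X,Y) = 1.0934 + 0.6792 - 1.7565 = 0.0160

All forms give I(X;Y) = 0.0160 nats. ✓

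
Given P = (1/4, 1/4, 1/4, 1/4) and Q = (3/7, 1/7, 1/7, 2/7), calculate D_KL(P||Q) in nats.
0.1117 nats

KL divergence: D_KL(P||Q) = Σ p(x) log(p(x)/q(x))

Computing term by term:
  x=0: 1/4 × log_e[(1/4)/(3/7)] = 1/4 × -0.5390 = -0.1347
  x=1: 1/4 × log_e[(1/4)/(1/7)] = 1/4 × 0.5596 = 0.1399
  x=2: 1/4 × log_e[(1/4)/(1/7)] = 1/4 × 0.5596 = 0.1399
  x=3: 1/4 × log_e[(1/4)/(2/7)] = 1/4 × -0.1335 = -0.0334

D_KL(P||Q) = 0.1117 nats

Note: KL divergence is always non-negative and equals 0 iff P = Q.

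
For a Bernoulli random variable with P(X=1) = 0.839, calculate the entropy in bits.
0.6367 bits

The binary entropy function is:
H(p) = -p log(p) - (1-p) log(1-p)

H(0.839) = -0.839 × log_2(0.839) - 0.161 × log_2(0.161)
H(0.839) = 0.6367 bits

Note: Binary entropy is maximized at p=0.5 (H=1 bit) and minimized at p=0 or p=1 (H=0).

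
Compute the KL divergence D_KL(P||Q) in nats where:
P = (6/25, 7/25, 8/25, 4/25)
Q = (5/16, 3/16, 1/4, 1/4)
0.0565 nats

KL divergence: D_KL(P||Q) = Σ p(x) log(p(x)/q(x))

Computing term by term:
  x=0: 6/25 × log_e[(6/25)/(5/16)] = 6/25 × -0.2640 = -0.0634
  x=1: 7/25 × log_e[(7/25)/(3/16)] = 7/25 × 0.4010 = 0.1123
  x=2: 8/25 × log_e[(8/25)/(1/4)] = 8/25 × 0.2469 = 0.0790
  x=3: 4/25 × log_e[(4/25)/(1/4)] = 4/25 × -0.4463 = -0.0714

D_KL(P||Q) = 0.0565 nats

Note: KL divergence is always non-negative and equals 0 iff P = Q.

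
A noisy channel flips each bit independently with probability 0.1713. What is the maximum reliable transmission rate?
0.3393 bits

For a binary symmetric channel (BSC) with error probability p:
Capacity C = 1 - H(p) bits per symbol

where H(p) = -p log₂(p) - (1-p) log₂(1-p) is the binary entropy function.

H(0.1713) = 0.6607 bits
C = 1 - 0.6607 = 0.3393 bits per symbol

This means we can reliably transmit up to 0.3393 bits of information per channel use.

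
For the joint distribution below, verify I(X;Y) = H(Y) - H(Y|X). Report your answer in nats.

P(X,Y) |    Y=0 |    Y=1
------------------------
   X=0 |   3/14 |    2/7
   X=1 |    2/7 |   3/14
I(X;Y) = 0.0102 nats

Mutual information has multiple equivalent forms:
- I(X;Y) = H(X) - H(X|Y)
- I(X;Y) = H(Y) - H(Y|X)
- I(X;Y) = H(X) + H(Y) - H(X,Y)

Computing all quantities:
H(X) = 0.6931, H(Y) = 0.6931, H(X,Y) = 1.3761
H(X|Y) = 0.6829, H(Y|X) = 0.6829

Verification:
H(X) - H(X|Y) = 0.6931 - 0.6829 = 0.0102
H(Y) - H(Y|X) = 0.6931 - 0.6829 = 0.0102
H(X) + H(Y) - H(X,Y) = 0.6931 + 0.6931 - 1.3761 = 0.0102

All forms give I(X;Y) = 0.0102 nats. ✓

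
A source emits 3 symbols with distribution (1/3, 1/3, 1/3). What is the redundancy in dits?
0.0000 dits

Redundancy measures how far a source is from maximum entropy:
R = H_max - H(X)

Maximum entropy for 3 symbols: H_max = log_10(3) = 0.4771 dits
Actual entropy: H(X) = 0.4771 dits
Redundancy: R = 0.4771 - 0.4771 = 0.0000 dits

This redundancy represents potential for compression: the source could be compressed by 0.0000 dits per symbol.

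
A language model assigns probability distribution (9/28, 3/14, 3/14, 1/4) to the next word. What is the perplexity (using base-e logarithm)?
3.9416

Perplexity is e^H (or exp(H) for natural log).

First, H = -Σ p log p = 1.3716 nats
Perplexity = e^1.3716 = 3.9416

Interpretation: The model's uncertainty is equivalent to choosing uniformly among 3.9 options.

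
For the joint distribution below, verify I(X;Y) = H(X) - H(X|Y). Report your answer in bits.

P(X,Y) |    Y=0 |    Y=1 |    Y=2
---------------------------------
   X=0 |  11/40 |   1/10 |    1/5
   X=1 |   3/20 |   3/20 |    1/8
I(X;Y) = 0.0305 bits

Mutual information has multiple equivalent forms:
- I(X;Y) = H(X) - H(X|Y)
- I(X;Y) = H(Y) - H(Y|X)
- I(X;Y) = H(X) + H(Y) - H(X,Y)

Computing all quantities:
H(X) = 0.9837, H(Y) = 1.5516, H(X,Y) = 2.5049
H(X|Y) = 0.9532, H(Y|X) = 1.5211

Verification:
H(X) - H(X|Y) = 0.9837 - 0.9532 = 0.0305
H(Y) - H(Y|X) = 1.5516 - 1.5211 = 0.0305
H(X) + H(Y) - H(X,Y) = 0.9837 + 1.5516 - 2.5049 = 0.0305

All forms give I(X;Y) = 0.0305 bits. ✓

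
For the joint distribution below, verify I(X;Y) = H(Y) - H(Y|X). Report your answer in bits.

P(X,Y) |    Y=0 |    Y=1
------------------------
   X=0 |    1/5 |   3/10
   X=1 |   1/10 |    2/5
I(X;Y) = 0.0349 bits

Mutual information has multiple equivalent forms:
- I(X;Y) = H(X) - H(X|Y)
- I(X;Y) = H(Y) - H(Y|X)
- I(X;Y) = H(X) + H(Y) - H(X,Y)

Computing all quantities:
H(X) = 1.0000, H(Y) = 0.8813, H(X,Y) = 1.8464
H(X|Y) = 0.9651, H(Y|X) = 0.8464

Verification:
H(X) - H(X|Y) = 1.0000 - 0.9651 = 0.0349
H(Y) - H(Y|X) = 0.8813 - 0.8464 = 0.0349
H(X) + H(Y) - H(X,Y) = 1.0000 + 0.8813 - 1.8464 = 0.0349

All forms give I(X;Y) = 0.0349 bits. ✓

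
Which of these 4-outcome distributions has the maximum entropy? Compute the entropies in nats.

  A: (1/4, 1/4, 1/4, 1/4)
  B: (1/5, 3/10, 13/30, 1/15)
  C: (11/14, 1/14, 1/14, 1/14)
A

For a discrete distribution over n outcomes, entropy is maximized by the uniform distribution.

Computing entropies:
H(A) = 1.3863 nats
H(B) = 1.2260 nats
H(C) = 0.7550 nats

The uniform distribution (where all probabilities equal 1/4) achieves the maximum entropy of log_e(4) = 1.3863 nats.

Distribution A has the highest entropy.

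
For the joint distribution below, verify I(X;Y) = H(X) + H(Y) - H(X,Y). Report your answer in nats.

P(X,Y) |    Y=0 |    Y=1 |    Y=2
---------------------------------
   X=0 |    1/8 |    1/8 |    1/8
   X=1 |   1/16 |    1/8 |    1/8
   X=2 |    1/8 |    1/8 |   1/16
I(X;Y) = 0.0235 nats

Mutual information has multiple equivalent forms:
- I(X;Y) = H(X) - H(X|Y)
- I(X;Y) = H(Y) - H(Y|X)
- I(X;Y) = H(X) + H(Y) - H(X,Y)

Computing all quantities:
H(X) = 1.0948, H(Y) = 1.0948, H(X,Y) = 2.1661
H(X|Y) = 1.0713, H(Y|X) = 1.0713

Verification:
H(X) - H(X|Y) = 1.0948 - 1.0713 = 0.0235
H(Y) - H(Y|X) = 1.0948 - 1.0713 = 0.0235
H(X) + H(Y) - H(X,Y) = 1.0948 + 1.0948 - 2.1661 = 0.0235

All forms give I(X;Y) = 0.0235 nats. ✓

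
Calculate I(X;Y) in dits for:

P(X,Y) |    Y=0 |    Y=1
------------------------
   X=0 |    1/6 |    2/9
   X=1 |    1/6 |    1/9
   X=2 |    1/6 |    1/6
0.0042 dits

Mutual information: I(X;Y) = H(X) + H(Y) - H(X,Y)

Marginals:
P(X) = (7/18, 5/18, 1/3), H(X) = 0.4731 dits
P(Y) = (1/2, 1/2), H(Y) = 0.3010 dits

Joint entropy: H(X,Y) = 0.7700 dits

I(X;Y) = 0.4731 + 0.3010 - 0.7700 = 0.0042 dits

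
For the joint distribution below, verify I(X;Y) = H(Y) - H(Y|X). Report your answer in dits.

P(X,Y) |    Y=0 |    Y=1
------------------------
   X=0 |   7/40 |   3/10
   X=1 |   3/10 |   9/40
I(X;Y) = 0.0090 dits

Mutual information has multiple equivalent forms:
- I(X;Y) = H(X) - H(X|Y)
- I(X;Y) = H(Y) - H(Y|X)
- I(X;Y) = H(X) + H(Y) - H(X,Y)

Computing all quantities:
H(X) = 0.3005, H(Y) = 0.3005, H(X,Y) = 0.5920
H(X|Y) = 0.2915, H(Y|X) = 0.2915

Verification:
H(X) - H(X|Y) = 0.3005 - 0.2915 = 0.0090
H(Y) - H(Y|X) = 0.3005 - 0.2915 = 0.0090
H(X) + H(Y) - H(X,Y) = 0.3005 + 0.3005 - 0.5920 = 0.0090

All forms give I(X;Y) = 0.0090 dits. ✓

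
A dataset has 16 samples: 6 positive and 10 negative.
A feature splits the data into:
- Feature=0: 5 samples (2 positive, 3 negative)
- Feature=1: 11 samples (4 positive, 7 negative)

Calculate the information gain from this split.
0.0009 bits

Information Gain = H(Y) - H(Y|Feature)

Before split:
P(positive) = 6/16 = 0.3750
H(Y) = 0.9544 bits

After split:
Feature=0: H = 0.9710 bits (weight = 5/16)
Feature=1: H = 0.9457 bits (weight = 11/16)
H(Y|Feature) = (5/16)×0.9710 + (11/16)×0.9457 = 0.9536 bits

Information Gain = 0.9544 - 0.9536 = 0.0009 bits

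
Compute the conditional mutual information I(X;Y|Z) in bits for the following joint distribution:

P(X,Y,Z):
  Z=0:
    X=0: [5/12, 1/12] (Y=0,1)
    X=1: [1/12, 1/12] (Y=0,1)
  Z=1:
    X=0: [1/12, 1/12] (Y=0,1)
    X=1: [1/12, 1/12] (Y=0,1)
0.0492 bits

Conditional mutual information: I(X;Y|Z) = H(X|Z) + H(Y|Z) - H(X,Y|Z)

H(Z) = 0.9183
H(X,Z) = 1.7925 → H(X|Z) = 0.8742
H(Y,Z) = 1.7925 → H(Y|Z) = 0.8742
H(X,Y,Z) = 2.6175 → H(X,Y|Z) = 1.6992

I(X;Y|Z) = 0.8742 + 0.8742 - 1.6992 = 0.0492 bits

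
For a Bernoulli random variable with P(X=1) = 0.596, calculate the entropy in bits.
0.9732 bits

The binary entropy function is:
H(p) = -p log(p) - (1-p) log(1-p)

H(0.596) = -0.596 × log_2(0.596) - 0.404 × log_2(0.404)
H(0.596) = 0.9732 bits

Note: Binary entropy is maximized at p=0.5 (H=1 bit) and minimized at p=0 or p=1 (H=0).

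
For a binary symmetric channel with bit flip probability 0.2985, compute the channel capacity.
0.1206 bits

For a binary symmetric channel (BSC) with error probability p:
Capacity C = 1 - H(p) bits per symbol

where H(p) = -p log₂(p) - (1-p) log₂(1-p) is the binary entropy function.

H(0.2985) = 0.8794 bits
C = 1 - 0.8794 = 0.1206 bits per symbol

This means we can reliably transmit up to 0.1206 bits of information per channel use.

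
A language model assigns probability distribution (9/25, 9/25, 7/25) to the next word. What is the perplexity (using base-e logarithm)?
2.9803

Perplexity is e^H (or exp(H) for natural log).

First, H = -Σ p log p = 1.0920 nats
Perplexity = e^1.0920 = 2.9803

Interpretation: The model's uncertainty is equivalent to choosing uniformly among 3.0 options.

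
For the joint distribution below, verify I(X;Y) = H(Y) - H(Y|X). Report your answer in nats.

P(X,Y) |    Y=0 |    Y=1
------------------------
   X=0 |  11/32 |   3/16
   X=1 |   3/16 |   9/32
I(X;Y) = 0.0308 nats

Mutual information has multiple equivalent forms:
- I(X;Y) = H(X) - H(X|Y)
- I(X;Y) = H(Y) - H(Y|X)
- I(X;Y) = H(X) + H(Y) - H(X,Y)

Computing all quantities:
H(X) = 0.6912, H(Y) = 0.6912, H(X,Y) = 1.3516
H(X|Y) = 0.6604, H(Y|X) = 0.6604

Verification:
H(X) - H(X|Y) = 0.6912 - 0.6604 = 0.0308
H(Y) - H(Y|X) = 0.6912 - 0.6604 = 0.0308
H(X) + H(Y) - H(X,Y) = 0.6912 + 0.6912 - 1.3516 = 0.0308

All forms give I(X;Y) = 0.0308 nats. ✓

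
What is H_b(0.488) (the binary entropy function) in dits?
0.3009 dits

The binary entropy function is:
H(p) = -p log(p) - (1-p) log(1-p)

H(0.488) = -0.488 × log_10(0.488) - 0.512 × log_10(0.512)
H(0.488) = 0.3009 dits

Note: Binary entropy is maximized at p=0.5 (H=1 bit) and minimized at p=0 or p=1 (H=0).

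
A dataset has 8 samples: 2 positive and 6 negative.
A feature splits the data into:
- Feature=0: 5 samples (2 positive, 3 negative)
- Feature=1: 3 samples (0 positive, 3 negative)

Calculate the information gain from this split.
0.2044 bits

Information Gain = H(Y) - H(Y|Feature)

Before split:
P(positive) = 2/8 = 0.2500
H(Y) = 0.8113 bits

After split:
Feature=0: H = 0.9710 bits (weight = 5/8)
Feature=1: H = 0.0000 bits (weight = 3/8)
H(Y|Feature) = (5/8)×0.9710 + (3/8)×0.0000 = 0.6068 bits

Information Gain = 0.8113 - 0.6068 = 0.2044 bits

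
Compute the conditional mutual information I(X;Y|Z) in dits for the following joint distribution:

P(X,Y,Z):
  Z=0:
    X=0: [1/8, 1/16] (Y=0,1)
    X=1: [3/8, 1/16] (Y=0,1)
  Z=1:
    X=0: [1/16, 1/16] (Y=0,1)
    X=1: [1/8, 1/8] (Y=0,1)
0.0061 dits

Conditional mutual information: I(X;Y|Z) = H(X|Z) + H(Y|Z) - H(X,Y|Z)

H(Z) = 0.2873
H(X,Z) = 0.5568 → H(X|Z) = 0.2695
H(Y,Z) = 0.5360 → H(Y|Z) = 0.2487
H(X,Y,Z) = 0.7994 → H(X,Y|Z) = 0.5121

I(X;Y|Z) = 0.2695 + 0.2487 - 0.5121 = 0.0061 dits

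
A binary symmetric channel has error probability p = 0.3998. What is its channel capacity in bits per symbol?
0.0292 bits

For a binary symmetric channel (BSC) with error probability p:
Capacity C = 1 - H(p) bits per symbol

where H(p) = -p log₂(p) - (1-p) log₂(1-p) is the binary entropy function.

H(0.3998) = 0.9708 bits
C = 1 - 0.9708 = 0.0292 bits per symbol

This means we can reliably transmit up to 0.0292 bits of information per channel use.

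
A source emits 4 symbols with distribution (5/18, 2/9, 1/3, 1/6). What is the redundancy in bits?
0.0453 bits

Redundancy measures how far a source is from maximum entropy:
R = H_max - H(X)

Maximum entropy for 4 symbols: H_max = log_2(4) = 2.0000 bits
Actual entropy: H(X) = 1.9547 bits
Redundancy: R = 2.0000 - 1.9547 = 0.0453 bits

This redundancy represents potential for compression: the source could be compressed by 0.0453 bits per symbol.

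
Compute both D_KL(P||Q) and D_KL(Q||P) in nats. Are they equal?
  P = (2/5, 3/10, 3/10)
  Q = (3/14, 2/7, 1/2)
D_KL(P||Q) = 0.1111, D_KL(Q||P) = 0.1077

KL divergence is not symmetric: D_KL(P||Q) ≠ D_KL(Q||P) in general.

D_KL(P||Q) = 0.1111 nats
D_KL(Q||P) = 0.1077 nats

No, they are not equal!

This asymmetry is why KL divergence is not a true distance metric.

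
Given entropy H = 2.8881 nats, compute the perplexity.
17.9592

Perplexity is e^H (or exp(H) for natural log).

H = 2.8881 nats
Perplexity = e^2.8881 = 17.9592

Interpretation: The model's uncertainty is equivalent to choosing uniformly among 18.0 options.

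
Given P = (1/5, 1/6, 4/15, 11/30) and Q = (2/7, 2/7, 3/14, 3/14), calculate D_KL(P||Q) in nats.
0.0941 nats

KL divergence: D_KL(P||Q) = Σ p(x) log(p(x)/q(x))

Computing term by term:
  x=0: 1/5 × log_e[(1/5)/(2/7)] = 1/5 × -0.3567 = -0.0713
  x=1: 1/6 × log_e[(1/6)/(2/7)] = 1/6 × -0.5390 = -0.0898
  x=2: 4/15 × log_e[(4/15)/(3/14)] = 4/15 × 0.2187 = 0.0583
  x=3: 11/30 × log_e[(11/30)/(3/14)] = 11/30 × 0.5371 = 0.1970

D_KL(P||Q) = 0.0941 nats

Note: KL divergence is always non-negative and equals 0 iff P = Q.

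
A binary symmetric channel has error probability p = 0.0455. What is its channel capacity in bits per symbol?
0.7330 bits

For a binary symmetric channel (BSC) with error probability p:
Capacity C = 1 - H(p) bits per symbol

where H(p) = -p log₂(p) - (1-p) log₂(1-p) is the binary entropy function.

H(0.0455) = 0.2670 bits
C = 1 - 0.2670 = 0.7330 bits per symbol

This means we can reliably transmit up to 0.7330 bits of information per channel use.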